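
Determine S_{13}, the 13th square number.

169

The 13th square number is n² with n = 13.
13² = 169.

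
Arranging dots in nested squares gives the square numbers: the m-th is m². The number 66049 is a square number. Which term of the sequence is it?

We need n² = 66049, so n = √66049 = 257.

257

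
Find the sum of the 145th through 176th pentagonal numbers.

Σ i(3i−1)/2 = (3Σi² − Σi) / 2 over i = 145..176.
Σi = 15576 − 10440 = 5136 and Σi² = 1832776 − 1005720 = 827056.
(3·827056 − 1·5136) / 2 = 2476032/2 = 1238016.

1238016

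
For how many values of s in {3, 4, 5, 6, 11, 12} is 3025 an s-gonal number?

2

s = 3: P(3, 77) = 3003 and P(3, 78) = 3081; 3025 is not s-gonal.
s = 4: P(4, 55) = 3025. ✓
s = 5: P(5, 45) = 3015 and P(5, 46) = 3151; 3025 is not s-gonal.
s = 6: P(6, 39) = 3003 and P(6, 40) = 3160; 3025 is not s-gonal.
s = 11: P(11, 26) = 2951 and P(11, 27) = 3186; 3025 is not s-gonal.
s = 12: P(12, 25) = 3025. ✓
Hits: s ∈ {4, 12} → 2.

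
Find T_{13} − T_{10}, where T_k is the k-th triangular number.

36

13·14/2 = 91 and 10·11/2 = 55.
Difference: 91 − 55 = 36.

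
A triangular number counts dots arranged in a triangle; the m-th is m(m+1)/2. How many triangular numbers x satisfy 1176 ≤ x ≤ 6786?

The n-th triangular number is n(n+1)/2.
Smallest index with value ≥ 1176: n = 48 (giving 1176).
Largest index with value ≤ 6786: n = 116 (giving 6786).
Indices 48 through 116: 69 terms.

69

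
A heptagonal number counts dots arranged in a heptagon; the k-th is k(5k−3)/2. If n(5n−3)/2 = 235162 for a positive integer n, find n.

Set n(5n−3)/2 = 235162, giving 5n² − 3n − 470324 = 0.
The discriminant is 9 + 40·235162 = 9406489, and √9406489 = 3067.
So n = (3 + 3067) / 10 = 3070/10 = 307.

307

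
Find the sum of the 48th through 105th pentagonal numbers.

Σ i(3i−1)/2 = (3Σi² − Σi) / 2 over i = 48..105.
Σi = 5565 − 1128 = 4437 and Σi² = 391405 − 35720 = 355685.
(3·355685 − 1·4437) / 2 = 1062618/2 = 531309.

531309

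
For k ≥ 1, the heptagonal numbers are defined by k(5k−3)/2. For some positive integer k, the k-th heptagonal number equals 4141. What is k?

Set n(5n−3)/2 = 4141, giving 5n² − 3n − 8282 = 0.
The discriminant is 9 + 40·4141 = 165649, and √165649 = 407.
So n = (3 + 407) / 10 = 410/10 = 41.

41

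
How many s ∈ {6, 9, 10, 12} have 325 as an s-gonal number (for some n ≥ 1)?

s = 6: P(6, 13) = 325. ✓
s = 9: P(9, 10) = 325. ✓
s = 10: P(10, 9) = 297 and P(10, 10) = 370; 325 is not s-gonal.
s = 12: P(12, 8) = 288 and P(12, 9) = 369; 325 is not s-gonal.
Hits: s ∈ {6, 9} → 2.

2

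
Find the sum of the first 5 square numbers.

55

Σ_{i=1}^{5} i² = 5·6·11/6 = 55.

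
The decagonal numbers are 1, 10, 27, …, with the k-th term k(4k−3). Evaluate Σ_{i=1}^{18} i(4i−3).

7923

Σ i(4i−3) = 4Σi² − 3Σi over i = 1..18.
Σi = 171 and Σi² = 2109.
4·2109 − 3·171 = 7923.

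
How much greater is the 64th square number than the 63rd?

127

n² − (n−1)² = 2n − 1, so 64² − 63² = 2·64 − 1 = 127.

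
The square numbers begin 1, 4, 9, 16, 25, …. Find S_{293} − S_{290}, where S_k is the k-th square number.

1749

293² = 85849 and 290² = 84100.
Difference: 85849 − 84100 = 1749.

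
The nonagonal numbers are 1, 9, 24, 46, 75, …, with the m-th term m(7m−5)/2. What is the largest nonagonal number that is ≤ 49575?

49266

Solve n(7n−5)/2 ≤ 49575 for integer n.
n = 119 gives 49266 ≤ 49575, while n = 120 gives 50100 > 49575; so the answer is 49266.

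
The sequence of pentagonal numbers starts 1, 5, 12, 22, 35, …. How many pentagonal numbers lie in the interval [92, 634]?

13

The n-th pentagonal number is n(3n−1)/2.
Smallest index with value ≥ 92: n = 8 (giving 92).
Largest index with value ≤ 634: n = 20 (giving 590).
Indices 8 through 20: 13 terms.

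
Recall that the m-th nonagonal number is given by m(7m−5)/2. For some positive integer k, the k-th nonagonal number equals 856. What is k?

16

Set n(7n−5)/2 = 856, giving 7n² − 5n − 1712 = 0.
So n = (5 + 219) / 14 = 224/14 = 16.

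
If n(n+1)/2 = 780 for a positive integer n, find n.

39

Set n(n+1)/2 = 780, giving n² + n − 1560 = 0.
The discriminant is 1 + 8·780 = 6241, and √6241 = 79.
So n = (-1 + 79) / 2 = 78/2 = 39.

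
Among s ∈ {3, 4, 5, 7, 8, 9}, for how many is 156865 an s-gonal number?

s = 3: P(3, 559) = 156520 and P(3, 560) = 157080; 156865 is not s-gonal.
s = 4: P(4, 396) = 156816 and P(4, 397) = 157609; 156865 is not s-gonal.
s = 5: P(5, 323) = 156332 and P(5, 324) = 157302; 156865 is not s-gonal.
s = 7: P(7, 250) = 155875 and P(7, 251) = 157126; 156865 is not s-gonal.
s = 8: P(8, 229) = 156865. ✓
s = 9: P(9, 212) = 156774 and P(9, 213) = 158259; 156865 is not s-gonal.
Hits: s ∈ {8} → 1.

1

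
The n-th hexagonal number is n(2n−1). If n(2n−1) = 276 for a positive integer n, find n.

Set n(2n−1) = 276, giving 2n² − n − 276 = 0.
The discriminant is 1 + 8·276 = 2209, and √2209 = 47.
So n = (1 + 47) / 4 = 48/4 = 12.
Check: 12·(2·12 − 1) = 276. ✓

12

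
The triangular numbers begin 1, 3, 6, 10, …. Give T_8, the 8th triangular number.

8·9/2 = 72/2 = 36.

36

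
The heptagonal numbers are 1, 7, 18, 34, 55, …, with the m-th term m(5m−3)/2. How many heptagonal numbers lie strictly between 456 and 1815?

14

The n-th heptagonal number is n(5n−3)/2.
Smallest index with value > 456: n = 14 (giving 469).
Largest index with value < 1815: n = 27 (giving 1782).
Indices 14 through 27: 14 terms.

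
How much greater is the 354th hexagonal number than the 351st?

354·(2·354 − 1) = 250278 and 351·(2·351 − 1) = 246051.
Difference: 250278 − 246051 = 4227.

4227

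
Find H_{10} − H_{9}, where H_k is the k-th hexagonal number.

Consecutive hexagonal numbers differ by 4n − 3: here 4·10 − 3 = 37.

37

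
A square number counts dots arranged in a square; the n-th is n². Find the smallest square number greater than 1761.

1764

Solve n² > 1761 for integer n.
The largest n with value ≤ 1761 is 41 (since 1681 ≤ 1761 < 1764), so the first above is n = 42, value 1764.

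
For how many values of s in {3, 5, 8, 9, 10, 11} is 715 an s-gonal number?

s = 3: P(3, 37) = 703 and P(3, 38) = 741; 715 is not s-gonal.
s = 5: P(5, 22) = 715. ✓
s = 8: P(8, 15) = 645 and P(8, 16) = 736; 715 is not s-gonal.
s = 9: P(9, 14) = 651 and P(9, 15) = 750; 715 is not s-gonal.
s = 10: P(10, 13) = 637 and P(10, 14) = 742; 715 is not s-gonal.
s = 11: P(11, 13) = 715. ✓
Hits: s ∈ {5, 11} → 2.

2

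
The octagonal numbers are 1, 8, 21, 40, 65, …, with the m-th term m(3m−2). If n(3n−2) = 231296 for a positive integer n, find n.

Set n(3n−2) = 231296, giving 3n² − 2n − 231296 = 0.
The discriminant is 4 + 12·231296 = 2775556, and √2775556 = 1666.
So n = (2 + 1666) / 6 = 1668/6 = 278.

278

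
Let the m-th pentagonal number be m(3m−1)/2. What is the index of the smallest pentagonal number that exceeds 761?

23

Solve n(3n−1)/2 > 761 for integer n.
The largest n with value ≤ 761 is 22 (since 715 ≤ 761 < 782), so the first above is n = 23, value 782.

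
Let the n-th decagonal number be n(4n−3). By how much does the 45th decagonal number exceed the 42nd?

45·(4·45 − 3) = 7965 and 42·(4·42 − 3) = 6930.
Difference: 7965 − 6930 = 1035.

1035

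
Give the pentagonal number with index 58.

5017

The 58th pentagonal number is n(3n−1)/2 with n = 58.
58·(3·58 − 1)/2 = 58·173/2 = 5017.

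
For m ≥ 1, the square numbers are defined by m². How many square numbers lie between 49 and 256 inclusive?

10

The n-th square number is n².
Smallest index with value ≥ 49: n = 7 (giving 49).
Largest index with value ≤ 256: n = 16 (giving 256).
Indices 7 through 16: 10 terms.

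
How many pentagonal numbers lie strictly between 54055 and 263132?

228

The n-th pentagonal number is n(3n−1)/2.
Smallest index with value > 54055: n = 191 (giving 54626).
Largest index with value < 263132: n = 418 (giving 261877).
Indices 191 through 418: 228 terms.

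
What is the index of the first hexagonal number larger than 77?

7

Solve n(2n−1) > 77 for integer n.
The largest n with value ≤ 77 is 6 (since 66 ≤ 77 < 91), so the first above is n = 7, value 91.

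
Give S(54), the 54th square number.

2916

The 54th square number is n² with n = 54.
54² = 2916.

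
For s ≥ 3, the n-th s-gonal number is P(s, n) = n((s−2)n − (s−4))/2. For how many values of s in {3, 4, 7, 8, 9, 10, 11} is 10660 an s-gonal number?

1

s = 3: P(3, 145) = 10585 and P(3, 146) = 10731; 10660 is not s-gonal.
s = 4: P(4, 103) = 10609 and P(4, 104) = 10816; 10660 is not s-gonal.
s = 7: P(7, 65) = 10465 and P(7, 66) = 10791; 10660 is not s-gonal.
s = 8: P(8, 59) = 10325 and P(8, 60) = 10680; 10660 is not s-gonal.
s = 9: P(9, 55) = 10450 and P(9, 56) = 10836; 10660 is not s-gonal.
s = 10: P(10, 52) = 10660. ✓
s = 11: P(11, 49) = 10633 and P(11, 50) = 11075; 10660 is not s-gonal.
Hits: s ∈ {10} → 1.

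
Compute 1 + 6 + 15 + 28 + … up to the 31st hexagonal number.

20336

Σ i(2i−1) = 2Σi² − Σi over i = 1..31.
Σi = 496 and Σi² = 10416.
2·10416 − 1·496 = 20336.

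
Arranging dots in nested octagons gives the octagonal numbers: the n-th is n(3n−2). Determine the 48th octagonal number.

The 48th octagonal number is n(3n−2) with n = 48.
48·(3·48 − 2) = 48·142 = 6816.

6816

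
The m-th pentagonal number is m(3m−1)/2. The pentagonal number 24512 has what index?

Set n(3n−1)/2 = 24512, giving 3n² − n − 49024 = 0.
The discriminant is 1 + 24·24512 = 588289, and √588289 = 767.
So n = (1 + 767) / 6 = 768/6 = 128.

128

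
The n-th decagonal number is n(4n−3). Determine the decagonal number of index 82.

26650

82·(4·82 − 3) = 82·325 = 26650.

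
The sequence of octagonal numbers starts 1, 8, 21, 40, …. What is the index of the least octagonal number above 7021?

Solve n(3n−2) > 7021 for integer n.
The largest n with value ≤ 7021 is 48 (since 6816 ≤ 7021 < 7105), so the first above is n = 49, value 7105.

49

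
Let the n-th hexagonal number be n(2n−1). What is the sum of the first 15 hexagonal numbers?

2360

Σ i(2i−1) = 2Σi² − Σi over i = 1..15.
Σi = 120 and Σi² = 1240.
2·1240 − 1·120 = 2360.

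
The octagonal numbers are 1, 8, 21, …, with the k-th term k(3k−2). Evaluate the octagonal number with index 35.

The 35th octagonal number is n(3n−2) with n = 35.
35·(3·35 − 2) = 35·103 = 3605.

3605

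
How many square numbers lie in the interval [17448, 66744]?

126

The n-th square number is n².
Smallest index with value ≥ 17448: n = 133 (giving 17689).
Largest index with value ≤ 66744: n = 258 (giving 66564).
Indices 133 through 258: 126 terms.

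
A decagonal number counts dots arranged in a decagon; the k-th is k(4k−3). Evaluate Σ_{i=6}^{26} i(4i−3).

Σ i(4i−3) = 4Σi² − 3Σi over i = 6..26.
Σi = 351 − 15 = 336 and Σi² = 6201 − 55 = 6146.
4·6146 − 3·336 = 23576.

23576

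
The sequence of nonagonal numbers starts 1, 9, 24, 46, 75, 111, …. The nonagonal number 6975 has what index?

45

Set n(7n−5)/2 = 6975, giving 7n² − 5n − 13950 = 0.
The discriminant is 25 + 56·6975 = 390625, and √390625 = 625.
So n = (5 + 625) / 14 = 630/14 = 45.
Check: 45·(7·45 − 5)/2 = 6975. ✓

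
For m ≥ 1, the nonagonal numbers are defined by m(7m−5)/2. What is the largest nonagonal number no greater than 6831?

6666

Solve n(7n−5)/2 ≤ 6831 for integer n.
n = 44 gives 6666 ≤ 6831, while n = 45 gives 6975 > 6831; so the answer is 6666.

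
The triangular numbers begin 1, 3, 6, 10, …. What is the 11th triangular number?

66

The 11th triangular number is n(n+1)/2 with n = 11.
11·12/2 = 132/2 = 66.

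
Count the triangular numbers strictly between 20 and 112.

The n-th triangular number is n(n+1)/2.
Smallest index with value > 20: n = 6 (giving 21).
Largest index with value < 112: n = 14 (giving 105).
Indices 6 through 14: 9 terms.

9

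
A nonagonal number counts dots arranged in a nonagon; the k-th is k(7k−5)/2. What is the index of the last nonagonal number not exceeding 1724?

22

Solve n(7n−5)/2 ≤ 1724 for integer n.
n = 22 gives 1639 ≤ 1724, while n = 23 gives 1794 > 1724; so the answer is index 22.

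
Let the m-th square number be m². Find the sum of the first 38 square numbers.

Σ_{i=1}^{38} i² = 38·39·77/6 = 19019.

19019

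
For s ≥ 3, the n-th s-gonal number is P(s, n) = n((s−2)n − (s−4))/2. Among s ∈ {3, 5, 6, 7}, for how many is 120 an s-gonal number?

s = 3: P(3, 15) = 120. ✓
s = 5: P(5, 9) = 117 and P(5, 10) = 145; 120 is not s-gonal.
s = 6: P(6, 8) = 120. ✓
s = 7: P(7, 7) = 112 and P(7, 8) = 148; 120 is not s-gonal.
Hits: s ∈ {3, 6} → 2.

2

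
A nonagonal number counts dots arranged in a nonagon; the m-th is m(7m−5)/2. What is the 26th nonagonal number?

2301

26·(7·26 − 5)/2 = 26·177/2 = 2301.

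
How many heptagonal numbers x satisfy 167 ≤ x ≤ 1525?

17

The n-th heptagonal number is n(5n−3)/2.
Smallest index with value ≥ 167: n = 9 (giving 189).
Largest index with value ≤ 1525: n = 25 (giving 1525).
Indices 9 through 25: 17 terms.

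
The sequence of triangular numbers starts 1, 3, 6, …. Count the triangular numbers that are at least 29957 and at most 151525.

The n-th triangular number is n(n+1)/2.
Smallest index with value ≥ 29957: n = 245 (giving 30135).
Largest index with value ≤ 151525: n = 550 (giving 151525).
Indices 245 through 550: 306 terms.

306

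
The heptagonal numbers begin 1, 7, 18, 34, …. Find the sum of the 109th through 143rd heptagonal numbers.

Σ i(5i−3)/2 = (5Σi² − 3Σi) / 2 over i = 109..143.
Σi = 10296 − 5886 = 4410 and Σi² = 984984 − 425754 = 559230.
(5·559230 − 3·4410) / 2 = 2782920/2 = 1391460.

1391460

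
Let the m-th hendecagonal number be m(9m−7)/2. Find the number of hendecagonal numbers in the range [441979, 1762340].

313

The n-th hendecagonal number is n(9n−7)/2.
Smallest index with value ≥ 441979: n = 314 (giving 442583).
Largest index with value ≤ 1762340: n = 626 (giving 1761251).
Indices 314 through 626: 313 terms.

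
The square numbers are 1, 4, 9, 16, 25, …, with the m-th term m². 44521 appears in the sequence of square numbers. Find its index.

We need n² = 44521, so n = √44521 = 211.
Check: 211² = 44521. ✓

211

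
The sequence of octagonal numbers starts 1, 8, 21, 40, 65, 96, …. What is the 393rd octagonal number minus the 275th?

393·(3·393 − 2) = 462561 and 275·(3·275 − 2) = 226325.
Difference: 462561 − 226325 = 236236.

236236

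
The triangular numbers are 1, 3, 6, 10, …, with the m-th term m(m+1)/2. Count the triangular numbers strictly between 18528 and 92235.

236

The n-th triangular number is n(n+1)/2.
Smallest index with value > 18528: n = 193 (giving 18721).
Largest index with value < 92235: n = 428 (giving 91806).
Indices 193 through 428: 236 terms.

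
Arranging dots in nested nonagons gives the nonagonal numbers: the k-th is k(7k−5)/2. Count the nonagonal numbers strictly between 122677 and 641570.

The n-th nonagonal number is n(7n−5)/2.
Smallest index with value > 122677: n = 188 (giving 123234).
Largest index with value < 641570: n = 428 (giving 640074).
Indices 188 through 428: 241 terms.

241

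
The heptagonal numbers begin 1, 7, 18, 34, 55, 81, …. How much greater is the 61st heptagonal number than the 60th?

Consecutive heptagonal numbers differ by 5n − 4: here 5·61 − 4 = 301.

301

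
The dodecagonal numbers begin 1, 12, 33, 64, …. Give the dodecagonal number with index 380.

720480

The 380th dodecagonal number is n(5n−4) with n = 380.
380·(5·380 − 4) = 380·1896 = 720480.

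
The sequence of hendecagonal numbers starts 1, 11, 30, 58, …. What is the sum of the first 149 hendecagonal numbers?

Σ i(9i−7)/2 = (9Σi² − 7Σi) / 2 over i = 1..149.
Σi = 11175 and Σi² = 1113775.
(9·1113775 − 7·11175) / 2 = 9945750/2 = 4972875.

4972875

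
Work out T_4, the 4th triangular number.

The 4th triangular number is n(n+1)/2 with n = 4.
4·5/2 = 20/2 = 10.

10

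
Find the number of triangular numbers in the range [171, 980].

The n-th triangular number is n(n+1)/2.
Smallest index with value ≥ 171: n = 18 (giving 171).
Largest index with value ≤ 980: n = 43 (giving 946).
Indices 18 through 43: 26 terms.

26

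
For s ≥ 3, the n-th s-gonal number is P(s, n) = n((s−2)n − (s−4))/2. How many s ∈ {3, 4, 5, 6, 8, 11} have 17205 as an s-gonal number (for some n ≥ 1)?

2

s = 3: P(3, 185) = 17205. ✓
s = 4: P(4, 131) = 17161 and P(4, 132) = 17424; 17205 is not s-gonal.
s = 5: P(5, 107) = 17120 and P(5, 108) = 17442; 17205 is not s-gonal.
s = 6: P(6, 93) = 17205. ✓
s = 8: P(8, 76) = 17176 and P(8, 77) = 17633; 17205 is not s-gonal.
s = 11: P(11, 62) = 17081 and P(11, 63) = 17640; 17205 is not s-gonal.
Hits: s ∈ {3, 6} → 2.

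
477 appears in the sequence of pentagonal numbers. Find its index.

18

Set n(3n−1)/2 = 477, giving 3n² − n − 954 = 0.
So n = (1 + 107) / 6 = 108/6 = 18.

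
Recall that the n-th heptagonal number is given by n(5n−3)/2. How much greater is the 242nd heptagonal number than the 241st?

1206

Consecutive heptagonal numbers differ by 5n − 4: here 5·242 − 4 = 1206.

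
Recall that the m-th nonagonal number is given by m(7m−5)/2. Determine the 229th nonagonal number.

229·(7·229 − 5)/2 = 229·1598/2 = 229·799 = 182971.

182971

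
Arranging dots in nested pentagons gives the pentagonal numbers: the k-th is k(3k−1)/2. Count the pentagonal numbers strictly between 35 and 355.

10

The n-th pentagonal number is n(3n−1)/2.
Smallest index with value > 35: n = 6 (giving 51).
Largest index with value < 355: n = 15 (giving 330).
Indices 6 through 15: 10 terms.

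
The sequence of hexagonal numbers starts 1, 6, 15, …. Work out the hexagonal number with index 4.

28

The 4th hexagonal number is n(2n−1) with n = 4.
4·(2·4 − 1) = 4·7 = 28.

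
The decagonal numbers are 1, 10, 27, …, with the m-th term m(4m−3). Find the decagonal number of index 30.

3510

The 30th decagonal number is n(4n−3) with n = 30.
30·(4·30 − 3) = 30·117 = 3510.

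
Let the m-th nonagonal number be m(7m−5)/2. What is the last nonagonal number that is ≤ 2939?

2871

Solve n(7n−5)/2 ≤ 2939 for integer n.
n = 29 gives 2871 ≤ 2939, while n = 30 gives 3075 > 2939; so the answer is 2871.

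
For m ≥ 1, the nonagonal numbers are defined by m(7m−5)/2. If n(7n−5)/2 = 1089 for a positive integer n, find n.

Set n(7n−5)/2 = 1089, giving 7n² − 5n − 2178 = 0.
The discriminant is 25 + 56·1089 = 61009, and √61009 = 247.
So n = (5 + 247) / 14 = 252/14 = 18.
Check: 18·(7·18 − 5)/2 = 1089. ✓

18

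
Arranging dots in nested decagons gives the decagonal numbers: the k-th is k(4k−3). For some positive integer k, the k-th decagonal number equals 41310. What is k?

102

Set n(4n−3) = 41310, giving 4n² − 3n − 41310 = 0.
So n = (3 + 813) / 8 = 816/8 = 102.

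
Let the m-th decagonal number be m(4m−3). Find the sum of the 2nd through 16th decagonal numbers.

5575

Σ i(4i−3) = 4Σi² − 3Σi over i = 2..16.
Σi = 136 − 1 = 135 and Σi² = 1496 − 1 = 1495.
4·1495 − 3·135 = 5575.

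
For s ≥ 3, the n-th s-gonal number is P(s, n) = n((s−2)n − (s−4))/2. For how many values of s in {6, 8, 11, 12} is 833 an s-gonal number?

2

s = 6: P(6, 20) = 780 and P(6, 21) = 861; 833 is not s-gonal.
s = 8: P(8, 17) = 833. ✓
s = 11: P(11, 14) = 833. ✓
s = 12: P(12, 13) = 793 and P(12, 14) = 924; 833 is not s-gonal.
Hits: s ∈ {8, 11} → 2.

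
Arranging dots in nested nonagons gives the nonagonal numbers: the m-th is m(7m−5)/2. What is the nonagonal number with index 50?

50·(7·50 − 5)/2 = 50·345/2 = 8625.

8625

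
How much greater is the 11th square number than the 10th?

21

n² − (n−1)² = 2n − 1, so 11² − 10² = 2·11 − 1 = 21.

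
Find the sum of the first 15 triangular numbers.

680

Σ i(i+1)/2 = (Σi² + Σi) / 2 over i = 1..15.
Σi = 120 and Σi² = 1240.
(1·1240 + 1·120) / 2 = 1360/2 = 680.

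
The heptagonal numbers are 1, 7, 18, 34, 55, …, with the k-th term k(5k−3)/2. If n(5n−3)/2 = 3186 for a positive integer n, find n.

Set n(5n−3)/2 = 3186, giving 5n² − 3n − 6372 = 0.
The discriminant is 9 + 40·3186 = 127449, and √127449 = 357.
So n = (3 + 357) / 10 = 360/10 = 36.

36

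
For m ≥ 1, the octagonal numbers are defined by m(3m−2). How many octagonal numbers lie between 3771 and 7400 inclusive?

15

The n-th octagonal number is n(3n−2).
Smallest index with value ≥ 3771: n = 36 (giving 3816).
Largest index with value ≤ 7400: n = 50 (giving 7400).
Indices 36 through 50: 15 terms.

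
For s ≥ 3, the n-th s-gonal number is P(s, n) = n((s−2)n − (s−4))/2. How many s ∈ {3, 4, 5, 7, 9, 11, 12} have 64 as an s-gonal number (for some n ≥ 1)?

s = 3: P(3, 10) = 55 and P(3, 11) = 66; 64 is not s-gonal.
s = 4: P(4, 8) = 64. ✓
s = 5: P(5, 6) = 51 and P(5, 7) = 70; 64 is not s-gonal.
s = 7: P(7, 5) = 55 and P(7, 6) = 81; 64 is not s-gonal.
s = 9: P(9, 4) = 46 and P(9, 5) = 75; 64 is not s-gonal.
s = 11: P(11, 4) = 58 and P(11, 5) = 95; 64 is not s-gonal.
s = 12: P(12, 4) = 64. ✓
Hits: s ∈ {4, 12} → 2.

2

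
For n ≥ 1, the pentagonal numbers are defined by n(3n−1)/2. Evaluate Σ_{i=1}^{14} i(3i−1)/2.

Σ i(3i−1)/2 = (3Σi² − Σi) / 2 over i = 1..14.
Σi = 105 and Σi² = 1015.
(3·1015 − 1·105) / 2 = 2940/2 = 1470.

1470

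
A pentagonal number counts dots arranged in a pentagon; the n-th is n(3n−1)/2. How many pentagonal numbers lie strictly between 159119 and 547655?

The n-th pentagonal number is n(3n−1)/2.
Smallest index with value > 159119: n = 326 (giving 159251).
Largest index with value < 547655: n = 604 (giving 546922).
Indices 326 through 604: 279 terms.

279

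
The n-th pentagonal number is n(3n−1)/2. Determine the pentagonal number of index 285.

121695

The 285th pentagonal number is n(3n−1)/2 with n = 285.
285·(3·285 − 1)/2 = 285·854/2 = 285·427 = 121695.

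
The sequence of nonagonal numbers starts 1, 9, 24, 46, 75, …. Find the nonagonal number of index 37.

4699

The 37th nonagonal number is n(7n−5)/2 with n = 37.
37·(7·37 − 5)/2 = 37·254/2 = 37·127 = 4699.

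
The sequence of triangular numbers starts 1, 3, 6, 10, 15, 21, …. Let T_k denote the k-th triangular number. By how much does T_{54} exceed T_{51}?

54·55/2 = 1485 and 51·52/2 = 1326.
Difference: 1485 − 1326 = 159.

159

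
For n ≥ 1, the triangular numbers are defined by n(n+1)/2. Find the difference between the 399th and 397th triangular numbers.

399·400/2 = 79800 and 397·398/2 = 79003.
Difference: 79800 − 79003 = 797.

797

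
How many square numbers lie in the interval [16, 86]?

6

The n-th square number is n².
Smallest index with value ≥ 16: n = 4 (giving 16).
Largest index with value ≤ 86: n = 9 (giving 81).
Indices 4 through 9: 6 terms.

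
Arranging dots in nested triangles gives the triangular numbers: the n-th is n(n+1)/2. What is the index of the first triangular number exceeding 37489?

274

Solve n(n+1)/2 > 37489 for integer n.
The largest n with value ≤ 37489 is 273 (since 37401 ≤ 37489 < 37675), so the first above is n = 274, value 37675.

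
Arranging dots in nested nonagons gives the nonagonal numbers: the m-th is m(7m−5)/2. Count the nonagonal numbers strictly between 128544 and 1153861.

382

The n-th nonagonal number is n(7n−5)/2.
Smallest index with value > 128544: n = 193 (giving 129889).
Largest index with value < 1153861: n = 574 (giving 1151731).
Indices 193 through 574: 382 terms.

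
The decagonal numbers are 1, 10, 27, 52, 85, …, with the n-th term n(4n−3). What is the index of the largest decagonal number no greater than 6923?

Solve n(4n−3) ≤ 6923 for integer n.
n = 41 gives 6601 ≤ 6923, while n = 42 gives 6930 > 6923; so the answer is index 41.

41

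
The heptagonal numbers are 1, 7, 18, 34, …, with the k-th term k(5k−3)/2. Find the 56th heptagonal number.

7756

The 56th heptagonal number is n(5n−3)/2 with n = 56.
56·(5·56 − 3)/2 = 56·277/2 = 7756.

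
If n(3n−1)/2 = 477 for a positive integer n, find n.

Set n(3n−1)/2 = 477, giving 3n² − n − 954 = 0.
So n = (1 + 107) / 6 = 108/6 = 18.

18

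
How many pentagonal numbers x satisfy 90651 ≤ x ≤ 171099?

92

The n-th pentagonal number is n(3n−1)/2.
Smallest index with value ≥ 90651: n = 246 (giving 90651).
Largest index with value ≤ 171099: n = 337 (giving 170185).
Indices 246 through 337: 92 terms.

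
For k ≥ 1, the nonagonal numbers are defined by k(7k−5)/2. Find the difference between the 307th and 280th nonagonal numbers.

55404

307·(7·307 − 5)/2 = 329104 and 280·(7·280 − 5)/2 = 273700.
Difference: 329104 − 273700 = 55404.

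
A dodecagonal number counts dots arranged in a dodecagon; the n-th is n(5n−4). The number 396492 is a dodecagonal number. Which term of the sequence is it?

Set n(5n−4) = 396492, giving 5n² − 4n − 396492 = 0.
The discriminant is 16 + 20·396492 = 7929856, and √7929856 = 2816.
So n = (4 + 2816) / 10 = 2820/10 = 282.

282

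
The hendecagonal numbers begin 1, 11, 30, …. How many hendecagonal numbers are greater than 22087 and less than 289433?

The n-th hendecagonal number is n(9n−7)/2.
Smallest index with value > 22087: n = 71 (giving 22436).
Largest index with value < 289433: n = 253 (giving 287155).
Indices 71 through 253: 183 terms.

183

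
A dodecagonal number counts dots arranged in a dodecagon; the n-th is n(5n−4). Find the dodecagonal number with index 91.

41041

The 91st dodecagonal number is n(5n−4) with n = 91.
91·(5·91 − 4) = 91·451 = 41041.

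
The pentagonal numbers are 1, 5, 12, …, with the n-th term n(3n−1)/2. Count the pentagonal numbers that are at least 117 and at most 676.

The n-th pentagonal number is n(3n−1)/2.
Smallest index with value ≥ 117: n = 9 (giving 117).
Largest index with value ≤ 676: n = 21 (giving 651).
Indices 9 through 21: 13 terms.

13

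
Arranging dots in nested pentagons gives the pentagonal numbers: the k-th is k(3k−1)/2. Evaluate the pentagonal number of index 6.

The 6th pentagonal number is n(3n−1)/2 with n = 6.
6·(3·6 − 1)/2 = 6·17/2 = 51.

51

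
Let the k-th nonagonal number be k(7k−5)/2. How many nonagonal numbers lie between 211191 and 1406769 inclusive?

The n-th nonagonal number is n(7n−5)/2.
Smallest index with value ≥ 211191: n = 246 (giving 211191).
Largest index with value ≤ 1406769: n = 634 (giving 1405261).
Indices 246 through 634: 389 terms.

389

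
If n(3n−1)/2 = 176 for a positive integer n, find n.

Set n(3n−1)/2 = 176, giving 3n² − n − 352 = 0.
The discriminant is 1 + 24·176 = 4225, and √4225 = 65.
So n = (1 + 65) / 6 = 66/6 = 11.
Check: 11·(3·11 − 1)/2 = 176. ✓

11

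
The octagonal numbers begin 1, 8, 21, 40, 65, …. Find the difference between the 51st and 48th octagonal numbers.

885

51·(3·51 − 2) = 7701 and 48·(3·48 − 2) = 6816.
Difference: 7701 − 6816 = 885.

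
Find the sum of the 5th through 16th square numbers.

Σ_{i=5}^{16} i² = 1496 − 30 = 1466.

1466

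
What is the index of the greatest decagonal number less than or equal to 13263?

Solve n(4n−3) ≤ 13263 for integer n.
n = 57 gives 12825 ≤ 13263, while n = 58 gives 13282 > 13263; so the answer is index 57.

57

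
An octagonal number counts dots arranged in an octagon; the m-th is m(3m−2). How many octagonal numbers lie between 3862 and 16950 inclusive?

The n-th octagonal number is n(3n−2).
Smallest index with value ≥ 3862: n = 37 (giving 4033).
Largest index with value ≤ 16950: n = 75 (giving 16725).
Indices 37 through 75: 39 terms.

39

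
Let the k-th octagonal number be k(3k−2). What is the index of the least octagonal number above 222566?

273

Solve n(3n−2) > 222566 for integer n.
The largest n with value ≤ 222566 is 272 (since 221408 ≤ 222566 < 223041), so the first above is n = 273, value 223041.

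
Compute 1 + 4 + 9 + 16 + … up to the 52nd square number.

48230

Σ_{i=1}^{52} i² = 52·53·105/6 = 48230.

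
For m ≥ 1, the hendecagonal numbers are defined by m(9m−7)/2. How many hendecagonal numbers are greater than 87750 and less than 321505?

127

The n-th hendecagonal number is n(9n−7)/2.
Smallest index with value > 87750: n = 141 (giving 88971).
Largest index with value < 321505: n = 267 (giving 319866).
Indices 141 through 267: 127 terms.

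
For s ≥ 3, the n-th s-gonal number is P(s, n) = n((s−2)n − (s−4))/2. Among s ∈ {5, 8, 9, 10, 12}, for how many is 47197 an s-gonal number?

1

s = 5: P(5, 177) = 46905 and P(5, 178) = 47437; 47197 is not s-gonal.
s = 8: P(8, 125) = 46625 and P(8, 126) = 47376; 47197 is not s-gonal.
s = 9: P(9, 116) = 46806 and P(9, 117) = 47619; 47197 is not s-gonal.
s = 10: P(10, 109) = 47197. ✓
s = 12: P(12, 97) = 46657 and P(12, 98) = 47628; 47197 is not s-gonal.
Hits: s ∈ {10} → 1.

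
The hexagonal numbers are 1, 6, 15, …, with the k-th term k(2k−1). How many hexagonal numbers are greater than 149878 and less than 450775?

200

The n-th hexagonal number is n(2n−1).
Smallest index with value > 149878: n = 275 (giving 150975).
Largest index with value < 450775: n = 474 (giving 448878).
Indices 275 through 474: 200 terms.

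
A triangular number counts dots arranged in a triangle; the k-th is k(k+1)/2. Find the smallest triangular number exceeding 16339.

16471

Solve n(n+1)/2 > 16339 for integer n.
The largest n with value ≤ 16339 is 180 (since 16290 ≤ 16339 < 16471), so the first above is n = 181, value 16471.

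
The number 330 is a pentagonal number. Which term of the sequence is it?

Set n(3n−1)/2 = 330, giving 3n² − n − 660 = 0.
The discriminant is 1 + 24·330 = 7921, and √7921 = 89.
So n = (1 + 89) / 6 = 90/6 = 15.

15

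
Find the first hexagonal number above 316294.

316410

Solve n(2n−1) > 316294 for integer n.
The largest n with value ≤ 316294 is 397 (since 314821 ≤ 316294 < 316410), so the first above is n = 398, value 316410.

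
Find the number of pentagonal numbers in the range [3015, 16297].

60

The n-th pentagonal number is n(3n−1)/2.
Smallest index with value ≥ 3015: n = 45 (giving 3015).
Largest index with value ≤ 16297: n = 104 (giving 16172).
Indices 45 through 104: 60 terms.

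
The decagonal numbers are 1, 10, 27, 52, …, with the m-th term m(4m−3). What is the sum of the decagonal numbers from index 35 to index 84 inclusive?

Σ i(4i−3) = 4Σi² − 3Σi over i = 35..84.
Σi = 3570 − 595 = 2975 and Σi² = 201110 − 13685 = 187425.
4·187425 − 3·2975 = 740775.

740775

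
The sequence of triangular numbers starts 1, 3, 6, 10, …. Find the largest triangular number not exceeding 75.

66

Solve n(n+1)/2 ≤ 75 for integer n.
n = 11 gives 66 ≤ 75, while n = 12 gives 78 > 75; so the answer is 66.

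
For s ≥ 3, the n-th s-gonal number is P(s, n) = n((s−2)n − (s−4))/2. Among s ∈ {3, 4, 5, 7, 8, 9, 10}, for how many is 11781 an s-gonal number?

s = 3: P(3, 153) = 11781. ✓
s = 4: P(4, 108) = 11664 and P(4, 109) = 11881; 11781 is not s-gonal.
s = 5: P(5, 88) = 11572 and P(5, 89) = 11837; 11781 is not s-gonal.
s = 7: P(7, 68) = 11458 and P(7, 69) = 11799; 11781 is not s-gonal.
s = 8: P(8, 63) = 11781. ✓
s = 9: P(9, 58) = 11629 and P(9, 59) = 12036; 11781 is not s-gonal.
s = 10: P(10, 54) = 11502 and P(10, 55) = 11935; 11781 is not s-gonal.
Hits: s ∈ {3, 8} → 2.

2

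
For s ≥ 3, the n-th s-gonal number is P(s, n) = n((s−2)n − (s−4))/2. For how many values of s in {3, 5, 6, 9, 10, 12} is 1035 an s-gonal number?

2

s = 3: P(3, 45) = 1035. ✓
s = 5: P(5, 26) = 1001 and P(5, 27) = 1080; 1035 is not s-gonal.
s = 6: P(6, 23) = 1035. ✓
s = 9: P(9, 17) = 969 and P(9, 18) = 1089; 1035 is not s-gonal.
s = 10: P(10, 16) = 976 and P(10, 17) = 1105; 1035 is not s-gonal.
s = 12: P(12, 14) = 924 and P(12, 15) = 1065; 1035 is not s-gonal.
Hits: s ∈ {3, 6} → 2.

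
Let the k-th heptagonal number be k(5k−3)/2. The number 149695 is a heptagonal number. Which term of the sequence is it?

Set n(5n−3)/2 = 149695, giving 5n² − 3n − 299390 = 0.
The discriminant is 9 + 40·149695 = 5987809, and √5987809 = 2447.
So n = (3 + 2447) / 10 = 2450/10 = 245.

245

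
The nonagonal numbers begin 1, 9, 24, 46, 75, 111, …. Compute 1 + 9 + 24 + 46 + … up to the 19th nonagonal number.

8170

Σ i(7i−5)/2 = (7Σi² − 5Σi) / 2 over i = 1..19.
Σi = 190 and Σi² = 2470.
(7·2470 − 5·190) / 2 = 16340/2 = 8170.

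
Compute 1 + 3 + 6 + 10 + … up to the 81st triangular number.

Σ i(i+1)/2 = (Σi² + Σi) / 2 over i = 1..81.
Σi = 3321 and Σi² = 180441.
(1·180441 + 1·3321) / 2 = 183762/2 = 91881.

91881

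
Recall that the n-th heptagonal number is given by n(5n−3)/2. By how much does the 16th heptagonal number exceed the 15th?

Consecutive heptagonal numbers differ by 5n − 4: here 5·16 − 4 = 76.

76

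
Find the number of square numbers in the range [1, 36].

The n-th square number is n².
Smallest index with value ≥ 1: n = 1 (giving 1).
Largest index with value ≤ 36: n = 6 (giving 36).
Indices 1 through 6: 6 terms.

6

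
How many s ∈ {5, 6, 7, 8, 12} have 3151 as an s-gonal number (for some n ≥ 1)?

s = 5: P(5, 46) = 3151. ✓
s = 6: P(6, 39) = 3003 and P(6, 40) = 3160; 3151 is not s-gonal.
s = 7: P(7, 35) = 3010 and P(7, 36) = 3186; 3151 is not s-gonal.
s = 8: P(8, 32) = 3008 and P(8, 33) = 3201; 3151 is not s-gonal.
s = 12: P(12, 25) = 3025 and P(12, 26) = 3276; 3151 is not s-gonal.
Hits: s ∈ {5} → 1.

1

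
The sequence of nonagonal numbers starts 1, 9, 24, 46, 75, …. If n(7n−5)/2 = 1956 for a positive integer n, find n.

Set n(7n−5)/2 = 1956, giving 7n² − 5n − 3912 = 0.
The discriminant is 25 + 56·1956 = 109561, and √109561 = 331.
So n = (5 + 331) / 14 = 336/14 = 24.

24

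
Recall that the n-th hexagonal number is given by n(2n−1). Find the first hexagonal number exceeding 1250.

Solve n(2n−1) > 1250 for integer n.
The largest n with value ≤ 1250 is 25 (since 1225 ≤ 1250 < 1326), so the first above is n = 26, value 1326.

1326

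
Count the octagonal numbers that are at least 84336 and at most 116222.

The n-th octagonal number is n(3n−2).
Smallest index with value ≥ 84336: n = 168 (giving 84336).
Largest index with value ≤ 116222: n = 197 (giving 116033).
Indices 168 through 197: 30 terms.

30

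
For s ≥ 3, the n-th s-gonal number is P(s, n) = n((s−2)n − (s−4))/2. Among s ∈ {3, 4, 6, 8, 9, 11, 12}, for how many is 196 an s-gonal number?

s = 3: P(3, 19) = 190 and P(3, 20) = 210; 196 is not s-gonal.
s = 4: P(4, 14) = 196. ✓
s = 6: P(6, 10) = 190 and P(6, 11) = 231; 196 is not s-gonal.
s = 8: P(8, 8) = 176 and P(8, 9) = 225; 196 is not s-gonal.
s = 9: P(9, 7) = 154 and P(9, 8) = 204; 196 is not s-gonal.
s = 11: P(11, 7) = 196. ✓
s = 12: P(12, 6) = 156 and P(12, 7) = 217; 196 is not s-gonal.
Hits: s ∈ {4, 11} → 2.

2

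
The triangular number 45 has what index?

9

Set n(n+1)/2 = 45, giving n² + n − 90 = 0.
The discriminant is 1 + 8·45 = 361, and √361 = 19.
So n = (-1 + 19) / 2 = 18/2 = 9.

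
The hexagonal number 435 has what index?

Set n(2n−1) = 435, giving 2n² − n − 435 = 0.
The discriminant is 1 + 8·435 = 3481, and √3481 = 59.
So n = (1 + 59) / 4 = 60/4 = 15.
Check: 15·(2·15 − 1) = 435. ✓

15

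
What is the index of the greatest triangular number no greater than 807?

39

Solve n(n+1)/2 ≤ 807 for integer n.
n = 39 gives 780 ≤ 807, while n = 40 gives 820 > 807; so the answer is index 39.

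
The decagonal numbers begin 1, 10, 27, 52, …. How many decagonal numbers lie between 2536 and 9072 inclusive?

The n-th decagonal number is n(4n−3).
Smallest index with value ≥ 2536: n = 26 (giving 2626).
Largest index with value ≤ 9072: n = 48 (giving 9072).
Indices 26 through 48: 23 terms.

23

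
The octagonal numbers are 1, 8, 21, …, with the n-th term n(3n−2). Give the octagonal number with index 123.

The 123rd octagonal number is n(3n−2) with n = 123.
123·(3·123 − 2) = 123·367 = 45141.

45141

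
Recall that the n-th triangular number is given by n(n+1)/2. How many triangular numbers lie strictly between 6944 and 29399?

The n-th triangular number is n(n+1)/2.
Smallest index with value > 6944: n = 118 (giving 7021).
Largest index with value < 29399: n = 241 (giving 29161).
Indices 118 through 241: 124 terms.

124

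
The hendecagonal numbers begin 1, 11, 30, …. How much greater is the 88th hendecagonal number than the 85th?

2325

88·(9·88 − 7)/2 = 34540 and 85·(9·85 − 7)/2 = 32215.
Difference: 34540 − 32215 = 2325.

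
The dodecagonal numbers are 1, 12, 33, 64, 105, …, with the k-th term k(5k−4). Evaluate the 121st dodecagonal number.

72721

The 121st dodecagonal number is n(5n−4) with n = 121.
121·(5·121 − 4) = 121·601 = 72721.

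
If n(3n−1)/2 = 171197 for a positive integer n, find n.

338

Set n(3n−1)/2 = 171197, giving 3n² − n − 342394 = 0.
The discriminant is 1 + 24·171197 = 4108729, and √4108729 = 2027.
So n = (1 + 2027) / 6 = 2028/6 = 338.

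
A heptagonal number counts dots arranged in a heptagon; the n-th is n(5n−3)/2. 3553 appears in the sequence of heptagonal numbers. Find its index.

Set n(5n−3)/2 = 3553, giving 5n² − 3n − 7106 = 0.
The discriminant is 9 + 40·3553 = 142129, and √142129 = 377.
So n = (3 + 377) / 10 = 380/10 = 38.

38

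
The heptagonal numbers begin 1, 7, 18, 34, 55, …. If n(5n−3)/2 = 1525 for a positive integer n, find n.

25

Set n(5n−3)/2 = 1525, giving 5n² − 3n − 3050 = 0.
So n = (3 + 247) / 10 = 250/10 = 25.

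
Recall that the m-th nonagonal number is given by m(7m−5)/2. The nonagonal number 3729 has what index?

33

Set n(7n−5)/2 = 3729, giving 7n² − 5n − 7458 = 0.
The discriminant is 25 + 56·3729 = 208849, and √208849 = 457.
So n = (5 + 457) / 14 = 462/14 = 33.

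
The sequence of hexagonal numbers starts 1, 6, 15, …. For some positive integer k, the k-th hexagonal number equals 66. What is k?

6

Set n(2n−1) = 66, giving 2n² − n − 66 = 0.
The discriminant is 1 + 8·66 = 529, and √529 = 23.
So n = (1 + 23) / 4 = 24/4 = 6.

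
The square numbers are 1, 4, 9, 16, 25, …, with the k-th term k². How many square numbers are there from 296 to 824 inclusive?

The n-th square number is n².
Smallest index with value ≥ 296: n = 18 (giving 324).
Largest index with value ≤ 824: n = 28 (giving 784).
Indices 18 through 28: 11 terms.

11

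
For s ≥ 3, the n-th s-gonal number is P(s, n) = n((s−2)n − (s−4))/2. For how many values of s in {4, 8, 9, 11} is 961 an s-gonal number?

s = 4: P(4, 31) = 961. ✓
s = 8: P(8, 18) = 936 and P(8, 19) = 1045; 961 is not s-gonal.
s = 9: P(9, 16) = 856 and P(9, 17) = 969; 961 is not s-gonal.
s = 11: P(11, 15) = 960 and P(11, 16) = 1096; 961 is not s-gonal.
Hits: s ∈ {4} → 1.

1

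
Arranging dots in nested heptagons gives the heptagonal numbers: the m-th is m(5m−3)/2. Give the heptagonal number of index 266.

266·(5·266 − 3)/2 = 266·1327/2 = 176491.

176491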